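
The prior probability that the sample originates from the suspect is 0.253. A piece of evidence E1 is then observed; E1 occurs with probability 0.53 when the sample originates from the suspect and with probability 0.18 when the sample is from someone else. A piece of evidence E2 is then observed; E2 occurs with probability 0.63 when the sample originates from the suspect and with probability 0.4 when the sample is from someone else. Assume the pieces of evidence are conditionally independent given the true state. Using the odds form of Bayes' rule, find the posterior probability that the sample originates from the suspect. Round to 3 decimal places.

Posterior probability ≈ 0.611

Prior odds = 0.253/(1−0.253) = 0.33869. In log-odds, ln(0.33869) = -1.0827.
Add log likelihood ratios: ln(2.9444) + ln(1.5750) = 1.5342.
Posterior log-odds = 0.45150, so posterior odds = exp(0.45150) = 1.5707. Converting, P(H|E) = 1.5707/2.5707 = 0.611.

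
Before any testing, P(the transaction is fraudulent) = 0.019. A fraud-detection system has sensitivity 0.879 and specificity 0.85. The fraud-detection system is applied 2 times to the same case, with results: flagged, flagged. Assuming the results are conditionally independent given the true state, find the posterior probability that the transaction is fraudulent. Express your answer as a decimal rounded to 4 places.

Posterior P(H) ≈ 0.3994

With H the event that the transaction is fraudulent, the joint likelihood of the observed sequence is P(data|H) = 0.879·0.879 = 0.77264 and P(data|¬H) = 0.15·0.15 = 0.022500.
Bayes: P(H|data) = 0.019·0.77264 / (0.019·0.77264 + 0.981·0.022500) = 0.014680/0.036753 = 0.3994.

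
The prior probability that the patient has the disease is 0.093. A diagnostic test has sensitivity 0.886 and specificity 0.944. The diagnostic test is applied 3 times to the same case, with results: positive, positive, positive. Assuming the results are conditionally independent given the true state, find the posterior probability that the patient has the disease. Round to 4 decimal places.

With H the event that the patient has the disease, the joint likelihood of the observed sequence is P(data|H) = 0.886·0.886·0.886 = 0.69551 and P(data|¬H) = 0.056·0.056·0.056 = 0.00017562.
Bayes: P(H|data) = 0.093·0.69551 / (0.093·0.69551 + 0.907·0.00017562) = 0.064682/0.064841 = 0.9975.

Posterior P(H) ≈ 0.9975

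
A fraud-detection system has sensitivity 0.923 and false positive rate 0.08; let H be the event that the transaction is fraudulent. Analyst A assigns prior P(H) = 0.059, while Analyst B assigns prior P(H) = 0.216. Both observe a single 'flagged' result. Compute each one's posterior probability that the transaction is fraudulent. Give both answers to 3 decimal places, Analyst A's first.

Analyst A: 0.420; Analyst B: 0.761

The likelihood ratio for a 'flagged' result is 0.923/0.08 = 11.537.
Analyst A: prior odds 0.059/0.941 = 0.062699; posterior odds 0.72339; posterior probability 0.420.
Analyst B: prior odds 0.216/0.784 = 0.27551; posterior odds 3.1787; posterior probability 0.761.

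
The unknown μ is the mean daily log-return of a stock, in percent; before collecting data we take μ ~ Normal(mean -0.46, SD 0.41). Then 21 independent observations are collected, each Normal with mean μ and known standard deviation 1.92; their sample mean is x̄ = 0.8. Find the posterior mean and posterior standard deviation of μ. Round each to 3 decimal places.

Posterior mean ≈ 0.156; posterior SD ≈ 0.293

Prior precision 1/τ₀² = 1/0.41² = 5.94884; data precision n/σ² = 21/1.92² = 5.69661.
Posterior precision = 5.94884 + 5.69661 = 11.6455, giving posterior SD = 1/√11.6455 = 0.293.
Posterior mean = (5.94884·-0.46 + 5.69661·0.8) / 11.6455 = 0.156.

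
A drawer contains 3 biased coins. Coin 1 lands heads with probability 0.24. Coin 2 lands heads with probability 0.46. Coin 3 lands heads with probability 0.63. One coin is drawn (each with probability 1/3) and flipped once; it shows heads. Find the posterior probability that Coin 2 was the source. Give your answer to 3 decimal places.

Posterior probability ≈ 0.346

P(heads|C1) = 0.24; P(heads|C2) = 0.46; P(heads|C3) = 0.63.
Prior × likelihood for each source: 0.333333·0.24=0.08000, 0.333333·0.46=0.1533, 0.333333·0.63=0.2100. Summing gives P(heads) = 0.44333.
P(Coin 2 | heads) = 0.1533 / 0.44333 = 0.346.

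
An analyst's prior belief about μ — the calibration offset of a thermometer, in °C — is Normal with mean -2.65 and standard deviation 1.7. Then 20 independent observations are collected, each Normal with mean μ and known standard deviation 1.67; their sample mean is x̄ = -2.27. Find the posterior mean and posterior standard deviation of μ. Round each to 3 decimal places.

With known σ, the Normal prior is conjugate. Weight on the data is w = (n/σ²)/(n/σ² + 1/τ₀²) = 7.17129/(7.17129+0.346021) = 0.95397.
Posterior mean = w·x̄ + (1−w)·μ₀ = 0.95397·-2.27 + 0.046030·-2.65 = -2.287. Posterior variance = 1/(7.17129+0.346021) = 0.133026, so SD = 0.365.

Posterior mean ≈ -2.287; posterior SD ≈ 0.365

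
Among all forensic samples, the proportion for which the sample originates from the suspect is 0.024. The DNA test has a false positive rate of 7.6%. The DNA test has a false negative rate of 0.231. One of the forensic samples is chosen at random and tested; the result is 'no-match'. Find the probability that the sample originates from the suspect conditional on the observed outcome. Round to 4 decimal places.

Write H for 'the sample originates from the suspect'. Prior odds H:¬H = 0.024/0.976 = 0.024590. For the 'no-match' outcome, the likelihood ratio is 0.231/0.924 = 0.25000.
Posterior odds = 0.024590 × 0.25000 = 0.0061475, so P(H|E) = 0.0061475/(1+0.0061475) = 0.0061.

P(H | E) ≈ 0.0061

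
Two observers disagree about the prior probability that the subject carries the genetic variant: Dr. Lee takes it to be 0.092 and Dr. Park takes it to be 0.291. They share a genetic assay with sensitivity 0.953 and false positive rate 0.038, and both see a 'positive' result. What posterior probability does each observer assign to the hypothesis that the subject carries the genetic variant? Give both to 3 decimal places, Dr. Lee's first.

Dr. Lee: 0.718; Dr. Park: 0.911

P('+'|H) = 0.953, P('+'|¬H) = 0.038.
Dr. Lee: numerator 0.953·0.092 = 0.087676; evidence = 0.087676+0.038·0.908 = 0.12218; posterior = 0.718.
Dr. Park: numerator 0.953·0.291 = 0.27732; evidence = 0.27732+0.038·0.709 = 0.30427; posterior = 0.911.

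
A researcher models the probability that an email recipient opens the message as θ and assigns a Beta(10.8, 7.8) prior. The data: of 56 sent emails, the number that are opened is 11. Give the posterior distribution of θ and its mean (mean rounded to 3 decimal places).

Posterior: Beta(21.8, 52.8); mean ≈ 0.292

Observing 11 successes and 45 failures updates Beta(10.8, 7.8) by adding the success and failure counts to the two shape parameters: α = 10.8+11 = 21.8, β = 7.8+45 = 52.8.
Posterior mean = α/(α+β) = 21.8/74.6 = 0.292.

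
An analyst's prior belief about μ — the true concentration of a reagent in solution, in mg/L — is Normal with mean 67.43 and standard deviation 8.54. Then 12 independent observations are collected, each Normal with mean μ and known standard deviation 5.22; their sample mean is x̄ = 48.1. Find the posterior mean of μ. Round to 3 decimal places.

Posterior mean ≈ 48.684

With known σ, the Normal prior is conjugate. Weight on the data is w = (n/σ²)/(n/σ² + 1/τ₀²) = 0.440393/(0.440393+0.0137115) = 0.96981.
Posterior mean = w·x̄ + (1−w)·μ₀ = 0.96981·48.1 + 0.030195·67.43 = 48.684.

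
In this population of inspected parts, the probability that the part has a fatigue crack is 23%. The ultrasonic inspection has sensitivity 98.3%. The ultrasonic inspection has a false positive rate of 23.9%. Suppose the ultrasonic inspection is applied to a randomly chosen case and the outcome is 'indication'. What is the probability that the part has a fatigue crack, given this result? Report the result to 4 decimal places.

P(H | E) ≈ 0.5513

Write H for 'the part has a fatigue crack'. Prior odds H:¬H = 0.23/0.77 = 0.29870. For the 'indication' outcome, the likelihood ratio is 0.983/0.239 = 4.1130.
Posterior odds = 0.29870 × 4.1130 = 1.2285, so P(H|E) = 1.2285/(1+1.2285) = 0.5513.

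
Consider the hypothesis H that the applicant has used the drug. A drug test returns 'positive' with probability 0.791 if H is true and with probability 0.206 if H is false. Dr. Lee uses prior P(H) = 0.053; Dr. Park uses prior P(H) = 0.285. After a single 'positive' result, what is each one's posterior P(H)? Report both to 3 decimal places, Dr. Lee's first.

P('+'|H) = 0.791, P('+'|¬H) = 0.206.
Dr. Lee: numerator 0.791·0.053 = 0.041923; evidence = 0.041923+0.206·0.947 = 0.23700; posterior = 0.177.
Dr. Park: numerator 0.791·0.285 = 0.22543; evidence = 0.22543+0.206·0.715 = 0.37272; posterior = 0.605.

Dr. Lee: 0.177; Dr. Park: 0.605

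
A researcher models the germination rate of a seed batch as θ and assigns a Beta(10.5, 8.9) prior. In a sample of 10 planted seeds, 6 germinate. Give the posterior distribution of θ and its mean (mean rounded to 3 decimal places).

Posterior: Beta(16.5, 12.9); mean ≈ 0.561

Observing 6 successes and 4 failures updates Beta(10.5, 8.9) by adding the success and failure counts to the two shape parameters: α = 10.5+6 = 16.5, β = 8.9+4 = 12.9.
E[θ | data] = 16.5/(16.5+12.9) = 0.561.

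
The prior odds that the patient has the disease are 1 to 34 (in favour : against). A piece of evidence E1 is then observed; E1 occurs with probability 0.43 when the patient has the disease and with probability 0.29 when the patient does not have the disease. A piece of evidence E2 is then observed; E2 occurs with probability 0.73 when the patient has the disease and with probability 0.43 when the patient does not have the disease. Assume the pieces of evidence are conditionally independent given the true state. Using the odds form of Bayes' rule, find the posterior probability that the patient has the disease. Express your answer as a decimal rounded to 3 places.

Prior odds = 1/34 = 0.029412.
Likelihood ratio for E1 = 0.43/0.29 = 1.4828.
Likelihood ratio for E2 = 0.73/0.43 = 1.6977.
Posterior odds = prior odds × LR₁ × LR₂ = 0.074037.
Posterior probability = odds/(1+odds) = 0.074037/1.0740 = 0.069.

Posterior probability ≈ 0.069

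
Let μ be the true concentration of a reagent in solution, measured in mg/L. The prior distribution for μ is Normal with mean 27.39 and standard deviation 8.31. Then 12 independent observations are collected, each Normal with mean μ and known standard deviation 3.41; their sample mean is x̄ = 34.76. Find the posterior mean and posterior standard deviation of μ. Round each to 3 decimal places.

With known σ, the Normal prior is conjugate. Weight on the data is w = (n/σ²)/(n/σ² + 1/τ₀²) = 1.03198/(1.03198+0.0144810) = 0.98616.
Posterior mean = w·x̄ + (1−w)·μ₀ = 0.98616·34.76 + 0.013838·27.39 = 34.658. Posterior variance = 1/(1.03198+0.0144810) = 0.955599, so SD = 0.978.

Posterior mean ≈ 34.658; posterior SD ≈ 0.978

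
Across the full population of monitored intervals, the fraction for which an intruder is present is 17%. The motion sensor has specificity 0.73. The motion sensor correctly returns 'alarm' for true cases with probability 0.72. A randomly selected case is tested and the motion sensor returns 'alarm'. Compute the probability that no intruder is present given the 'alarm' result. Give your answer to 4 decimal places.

Let H be the event that an intruder is present. P(H) = 0.17, so P(¬H) = 0.83. With E the 'alarm' result, P(E|H) = 0.72 and P(E|¬H) = 0.27.
P(E) = 0.72·0.17 + 0.27·0.83 = 0.12240 + 0.22410 = 0.34650.
By Bayes' theorem, P(H|E) = 0.12240 / 0.34650 = 0.3532. Hence P(¬H|E) = 1 − 0.3532 = 0.6468.

P(¬H | E) ≈ 0.6468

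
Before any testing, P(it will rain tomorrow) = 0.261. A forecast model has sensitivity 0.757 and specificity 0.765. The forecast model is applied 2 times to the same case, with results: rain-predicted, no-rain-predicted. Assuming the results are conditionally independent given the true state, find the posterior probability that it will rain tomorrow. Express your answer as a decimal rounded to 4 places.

Posterior P(H) ≈ 0.2655

With H the event that it will rain tomorrow, the joint likelihood of the observed sequence is P(data|H) = 0.757·0.243 = 0.18395 and P(data|¬H) = 0.235·0.765 = 0.17977.
Bayes: P(H|data) = 0.261·0.18395 / (0.261·0.18395 + 0.739·0.17977) = 0.048011/0.18086 = 0.2655.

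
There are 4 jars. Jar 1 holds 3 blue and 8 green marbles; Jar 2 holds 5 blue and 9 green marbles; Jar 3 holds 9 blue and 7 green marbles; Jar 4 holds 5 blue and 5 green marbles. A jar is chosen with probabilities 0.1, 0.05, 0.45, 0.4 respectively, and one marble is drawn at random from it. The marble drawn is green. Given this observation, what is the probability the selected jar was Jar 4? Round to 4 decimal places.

Posterior probability ≈ 0.3986

Tabulate prior·likelihood by source: [1] prior 0.1, lik 0.7273, product 0.07273; [2] prior 0.05, lik 0.6429, product 0.03214; [3] prior 0.45, lik 0.4375, product 0.1969; [4] prior 0.4, lik 0.5, product 0.2000.
Normalizing constant = 0.50175; the posterior for Jar 4 is its product over the sum, 0.2000/0.50175 = 0.3986.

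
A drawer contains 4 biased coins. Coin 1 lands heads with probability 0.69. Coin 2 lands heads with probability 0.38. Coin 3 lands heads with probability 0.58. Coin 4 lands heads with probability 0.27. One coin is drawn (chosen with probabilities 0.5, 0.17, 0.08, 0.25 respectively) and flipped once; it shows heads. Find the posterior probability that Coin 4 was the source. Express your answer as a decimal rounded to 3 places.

Tabulate prior·likelihood by source: [1] prior 0.5, lik 0.69, product 0.3450; [2] prior 0.17, lik 0.38, product 0.06460; [3] prior 0.08, lik 0.58, product 0.04640; [4] prior 0.25, lik 0.27, product 0.06750.
Normalizing constant = 0.52350; the posterior for Coin 4 is its product over the sum, 0.06750/0.52350 = 0.129.

Posterior probability ≈ 0.129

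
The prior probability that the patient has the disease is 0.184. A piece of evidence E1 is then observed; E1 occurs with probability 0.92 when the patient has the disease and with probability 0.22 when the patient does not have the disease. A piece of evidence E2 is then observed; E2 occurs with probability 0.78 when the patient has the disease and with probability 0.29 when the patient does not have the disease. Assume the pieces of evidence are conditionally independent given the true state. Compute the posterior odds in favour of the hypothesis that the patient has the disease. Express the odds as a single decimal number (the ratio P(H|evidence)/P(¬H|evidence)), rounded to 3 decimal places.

Posterior odds ≈ 2.536

Prior odds = 0.184/(1−0.184) = 0.22549. In log-odds, ln(0.22549) = -1.4895.
Add log likelihood ratios: ln(4.1818) + ln(2.6897) = 2.4202.
Posterior log-odds = 0.93068, so posterior odds = exp(0.93068) = 2.5362.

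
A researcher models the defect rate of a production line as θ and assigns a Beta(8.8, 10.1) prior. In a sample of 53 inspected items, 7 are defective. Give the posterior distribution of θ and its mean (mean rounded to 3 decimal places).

Observing 7 successes and 46 failures updates Beta(8.8, 10.1) by adding the success and failure counts to the two shape parameters: α = 8.8+7 = 15.8, β = 10.1+46 = 56.1.
E[θ | data] = 15.8/(15.8+56.1) = 0.220.

Posterior: Beta(15.8, 56.1); mean ≈ 0.220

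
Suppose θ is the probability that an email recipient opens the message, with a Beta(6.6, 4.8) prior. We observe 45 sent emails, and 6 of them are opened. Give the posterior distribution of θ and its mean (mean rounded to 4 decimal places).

Observing 6 successes and 39 failures updates Beta(6.6, 4.8) by adding the success and failure counts to the two shape parameters: α = 6.6+6 = 12.6, β = 4.8+39 = 43.8.
Posterior mean = α/(α+β) = 12.6/56.4 = 0.2234.

Posterior: Beta(12.6, 43.8); mean ≈ 0.2234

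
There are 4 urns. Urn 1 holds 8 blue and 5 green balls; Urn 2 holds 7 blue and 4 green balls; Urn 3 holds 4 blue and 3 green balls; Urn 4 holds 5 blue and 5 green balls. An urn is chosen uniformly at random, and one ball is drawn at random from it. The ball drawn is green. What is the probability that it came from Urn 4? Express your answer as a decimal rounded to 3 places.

Posterior probability ≈ 0.298

Tabulate prior·likelihood by source: [1] prior 0.25, lik 0.3846, product 0.09615; [2] prior 0.25, lik 0.3636, product 0.09091; [3] prior 0.25, lik 0.4286, product 0.1071; [4] prior 0.25, lik 0.5, product 0.1250.
Normalizing constant = 0.41921; the posterior for Urn 4 is its product over the sum, 0.1250/0.41921 = 0.298.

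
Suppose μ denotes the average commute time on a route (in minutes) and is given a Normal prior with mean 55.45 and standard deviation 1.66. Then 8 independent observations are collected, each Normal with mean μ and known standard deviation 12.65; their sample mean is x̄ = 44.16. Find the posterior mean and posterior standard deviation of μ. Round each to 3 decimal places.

Posterior mean ≈ 54.083; posterior SD ≈ 1.556

Prior precision 1/τ₀² = 1/1.66² = 0.362897; data precision n/σ² = 8/12.65² = 0.0499930.
Posterior precision = 0.362897 + 0.0499930 = 0.412890, giving posterior SD = 1/√0.412890 = 1.556.
Posterior mean = (0.362897·55.45 + 0.0499930·44.16) / 0.412890 = 54.083.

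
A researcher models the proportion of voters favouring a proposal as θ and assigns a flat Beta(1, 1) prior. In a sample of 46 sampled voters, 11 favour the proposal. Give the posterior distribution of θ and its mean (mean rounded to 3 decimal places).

Observing 11 successes and 35 failures updates Beta(1, 1) by adding the success and failure counts to the two shape parameters: α = 1+11 = 12, β = 1+35 = 36.
E[θ | data] = 12/(12+36) = 0.250.

Posterior: Beta(12, 36); mean ≈ 0.250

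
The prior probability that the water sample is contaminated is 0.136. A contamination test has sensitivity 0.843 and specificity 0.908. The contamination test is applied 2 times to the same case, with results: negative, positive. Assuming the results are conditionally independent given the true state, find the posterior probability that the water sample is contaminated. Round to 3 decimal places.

Let H be the event that the water sample is contaminated; start with P(H) = 0.136. P('positive'|H) = 0.843, P('positive'|¬H) = 0.092.
Update on result 1 ('negative'): P(H) ← 0.157·0.1360 / (0.157·0.1360 + 0.908·0.8640) = 0.021352/0.80586 = 0.0265.
Update on result 2 ('positive'): P(H) ← 0.843·0.0265 / (0.843·0.0265 + 0.092·0.9735) = 0.022336/0.11190 = 0.1996.

Posterior P(H) ≈ 0.200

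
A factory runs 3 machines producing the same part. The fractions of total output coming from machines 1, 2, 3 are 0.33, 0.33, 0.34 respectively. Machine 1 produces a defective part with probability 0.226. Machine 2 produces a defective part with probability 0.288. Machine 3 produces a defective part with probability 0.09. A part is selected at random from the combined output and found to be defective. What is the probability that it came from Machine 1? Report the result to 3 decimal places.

Tabulate prior·likelihood by source: [1] prior 0.33, lik 0.226, product 0.07458; [2] prior 0.33, lik 0.288, product 0.09504; [3] prior 0.34, lik 0.09, product 0.03060.
Normalizing constant = 0.20022; the posterior for Machine 1 is its product over the sum, 0.07458/0.20022 = 0.372.

Posterior probability ≈ 0.372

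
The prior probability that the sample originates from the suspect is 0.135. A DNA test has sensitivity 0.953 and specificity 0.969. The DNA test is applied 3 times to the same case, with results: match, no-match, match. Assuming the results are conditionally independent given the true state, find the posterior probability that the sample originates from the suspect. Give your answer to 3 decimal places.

With H the event that the sample originates from the suspect, the joint likelihood of the observed sequence is P(data|H) = 0.953·0.047·0.953 = 0.042686 and P(data|¬H) = 0.031·0.969·0.031 = 0.00093121.
Bayes: P(H|data) = 0.135·0.042686 / (0.135·0.042686 + 0.865·0.00093121) = 0.0057626/0.0065681 = 0.8774.

Posterior P(H) ≈ 0.877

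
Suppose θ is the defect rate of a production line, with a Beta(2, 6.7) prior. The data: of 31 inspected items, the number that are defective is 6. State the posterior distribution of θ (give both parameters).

Observing 6 successes and 25 failures updates Beta(2, 6.7) by adding the success and failure counts to the two shape parameters: α = 2+6 = 8, β = 6.7+25 = 31.7.

Posterior: Beta(8, 31.7)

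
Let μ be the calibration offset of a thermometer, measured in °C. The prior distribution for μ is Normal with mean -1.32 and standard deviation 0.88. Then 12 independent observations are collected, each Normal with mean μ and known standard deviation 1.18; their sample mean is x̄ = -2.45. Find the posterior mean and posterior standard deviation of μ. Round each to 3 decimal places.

Posterior mean ≈ -2.303; posterior SD ≈ 0.318

With known σ, the Normal prior is conjugate. Weight on the data is w = (n/σ²)/(n/σ² + 1/τ₀²) = 8.61821/(8.61821+1.29132) = 0.86969.
Posterior mean = w·x̄ + (1−w)·μ₀ = 0.86969·-2.45 + 0.13031·-1.32 = -2.303. Posterior variance = 1/(8.61821+1.29132) = 0.100913, so SD = 0.318.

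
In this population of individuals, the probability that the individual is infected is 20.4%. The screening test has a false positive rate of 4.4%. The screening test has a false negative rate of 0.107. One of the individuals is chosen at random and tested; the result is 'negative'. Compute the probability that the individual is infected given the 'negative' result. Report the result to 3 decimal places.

P(H | E) ≈ 0.028

Let H be the event that the individual is infected. P(H) = 0.204, so P(¬H) = 0.796. With E the 'negative' result, P(E|H) = 0.107 and P(E|¬H) = 0.956.
P(E) = 0.107·0.204 + 0.956·0.796 = 0.021828 + 0.76098 = 0.78280.
By Bayes' theorem, P(H|E) = 0.021828 / 0.78280 = 0.028.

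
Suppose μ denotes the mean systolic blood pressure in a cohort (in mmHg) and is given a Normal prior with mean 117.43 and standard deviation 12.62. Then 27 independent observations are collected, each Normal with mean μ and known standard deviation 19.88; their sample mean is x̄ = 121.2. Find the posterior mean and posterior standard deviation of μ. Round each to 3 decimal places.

Posterior mean ≈ 120.883; posterior SD ≈ 3.661

With known σ, the Normal prior is conjugate. Weight on the data is w = (n/σ²)/(n/σ² + 1/τ₀²) = 0.0683173/(0.0683173+0.00627887) = 0.91583.
Posterior mean = w·x̄ + (1−w)·μ₀ = 0.91583·121.2 + 0.084171·117.43 = 120.883. Posterior variance = 1/(0.0683173+0.00627887) = 13.4055, so SD = 3.661.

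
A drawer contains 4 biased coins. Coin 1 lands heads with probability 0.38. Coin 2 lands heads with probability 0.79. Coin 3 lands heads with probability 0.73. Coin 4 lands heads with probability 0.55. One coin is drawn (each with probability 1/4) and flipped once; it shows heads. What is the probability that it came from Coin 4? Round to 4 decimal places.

Posterior probability ≈ 0.2245

P(heads|C1) = 0.38; P(heads|C2) = 0.79; P(heads|C3) = 0.73; P(heads|C4) = 0.55.
Prior × likelihood for each source: 0.25·0.38=0.09500, 0.25·0.79=0.1975, 0.25·0.73=0.1825, 0.25·0.55=0.1375. Summing gives P(heads) = 0.61250.
P(Coin 4 | heads) = 0.1375 / 0.61250 = 0.2245.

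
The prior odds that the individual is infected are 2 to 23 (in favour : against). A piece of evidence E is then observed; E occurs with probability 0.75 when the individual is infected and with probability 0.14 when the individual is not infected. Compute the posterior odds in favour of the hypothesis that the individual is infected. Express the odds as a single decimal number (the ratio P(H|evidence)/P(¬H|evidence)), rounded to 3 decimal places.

Prior odds = 2/23 = 0.086957. In log-odds, ln(0.086957) = -2.4423.
Add log likelihood ratio: ln(5.3571) = 1.6784.
Posterior log-odds = -0.76392, so posterior odds = exp(-0.76392) = 0.46584.

Posterior odds ≈ 0.466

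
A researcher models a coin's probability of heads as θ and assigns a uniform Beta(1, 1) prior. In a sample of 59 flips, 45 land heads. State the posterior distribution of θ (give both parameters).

Posterior: Beta(46, 15)

The binomial likelihood is conjugate to the Beta prior: with 45 successes and 14 failures, the posterior is Beta(1+45, 1+14) = Beta(46, 15).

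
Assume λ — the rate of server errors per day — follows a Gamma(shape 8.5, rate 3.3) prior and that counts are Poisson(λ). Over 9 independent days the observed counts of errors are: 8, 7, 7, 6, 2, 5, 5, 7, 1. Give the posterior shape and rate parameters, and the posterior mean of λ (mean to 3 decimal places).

Posterior: Gamma(shape=56.5, rate=12.3); mean ≈ 4.593

Total count ∑xᵢ = 48 over n = 9 days.
Gamma is conjugate to the Poisson likelihood: posterior is Gamma(shape = 8.5+48 = 56.5, rate = 3.3+9 = 12.3).
Posterior mean = shape/rate = 56.5/12.3 = 4.593.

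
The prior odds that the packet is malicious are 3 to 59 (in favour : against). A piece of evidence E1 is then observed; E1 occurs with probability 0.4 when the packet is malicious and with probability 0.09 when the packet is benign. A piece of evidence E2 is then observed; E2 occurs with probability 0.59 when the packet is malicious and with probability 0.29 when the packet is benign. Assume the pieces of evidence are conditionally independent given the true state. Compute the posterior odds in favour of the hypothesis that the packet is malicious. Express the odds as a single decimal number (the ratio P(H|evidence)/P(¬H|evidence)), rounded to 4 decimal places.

Posterior odds ≈ 0.4598

Prior odds = 3/59 = 0.050847. In log-odds, ln(0.050847) = -2.9789.
Add log likelihood ratios: ln(4.4444) + ln(2.0345) = 2.2019.
Posterior log-odds = -0.77703, so posterior odds = exp(-0.77703) = 0.45977.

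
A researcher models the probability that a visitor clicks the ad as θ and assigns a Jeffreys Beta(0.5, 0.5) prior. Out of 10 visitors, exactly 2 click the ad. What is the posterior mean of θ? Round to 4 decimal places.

Posterior mean ≈ 0.2273

The binomial likelihood is conjugate to the Beta prior: with 2 successes and 8 failures, the posterior is Beta(0.5+2, 0.5+8) = Beta(2.5, 8.5).
Posterior mean = α/(α+β) = 2.5/11 = 0.2273.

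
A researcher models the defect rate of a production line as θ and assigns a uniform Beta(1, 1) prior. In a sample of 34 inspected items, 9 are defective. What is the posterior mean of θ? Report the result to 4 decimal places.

Observing 9 successes and 25 failures updates Beta(1, 1) by adding the success and failure counts to the two shape parameters: α = 1+9 = 10, β = 1+25 = 26.
Posterior mean = α/(α+β) = 10/36 = 0.2778.

Posterior mean ≈ 0.2778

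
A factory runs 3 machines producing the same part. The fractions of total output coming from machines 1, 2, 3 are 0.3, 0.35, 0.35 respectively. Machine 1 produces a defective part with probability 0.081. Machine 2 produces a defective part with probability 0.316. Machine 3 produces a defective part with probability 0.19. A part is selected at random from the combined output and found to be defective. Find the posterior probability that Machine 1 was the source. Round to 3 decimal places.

Tabulate prior·likelihood by source: [1] prior 0.3, lik 0.081, product 0.02430; [2] prior 0.35, lik 0.316, product 0.1106; [3] prior 0.35, lik 0.19, product 0.06650.
Normalizing constant = 0.20140; the posterior for Machine 1 is its product over the sum, 0.02430/0.20140 = 0.121.

Posterior probability ≈ 0.121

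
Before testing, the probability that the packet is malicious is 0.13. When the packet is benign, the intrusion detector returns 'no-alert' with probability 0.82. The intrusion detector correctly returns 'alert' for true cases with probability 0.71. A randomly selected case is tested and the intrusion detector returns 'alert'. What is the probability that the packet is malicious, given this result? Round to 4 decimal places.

P(H | E) ≈ 0.3708

Write H for 'the packet is malicious'. Prior odds H:¬H = 0.13/0.87 = 0.14943. For the 'alert' outcome, the likelihood ratio is 0.71/0.18 = 3.9444.
Posterior odds = 0.14943 × 3.9444 = 0.58940, so P(H|E) = 0.58940/(1+0.58940) = 0.3708.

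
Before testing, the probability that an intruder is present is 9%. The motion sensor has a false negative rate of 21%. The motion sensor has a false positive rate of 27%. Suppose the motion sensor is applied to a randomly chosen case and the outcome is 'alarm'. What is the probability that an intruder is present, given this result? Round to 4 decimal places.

Let H be the event that an intruder is present. P(H) = 0.09, so P(¬H) = 0.91. With E the 'alarm' result, P(E|H) = 0.79 and P(E|¬H) = 0.27.
P(E) = 0.79·0.09 + 0.27·0.91 = 0.071100 + 0.24570 = 0.31680.
By Bayes' theorem, P(H|E) = 0.071100 / 0.31680 = 0.2244.

P(H | E) ≈ 0.2244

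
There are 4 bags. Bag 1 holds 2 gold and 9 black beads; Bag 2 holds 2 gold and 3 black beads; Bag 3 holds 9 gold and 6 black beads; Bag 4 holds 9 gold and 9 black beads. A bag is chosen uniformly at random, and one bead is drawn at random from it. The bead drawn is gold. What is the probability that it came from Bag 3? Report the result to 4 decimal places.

Tabulate prior·likelihood by source: [1] prior 0.25, lik 0.1818, product 0.04545; [2] prior 0.25, lik 0.4, product 0.1000; [3] prior 0.25, lik 0.6, product 0.1500; [4] prior 0.25, lik 0.5, product 0.1250.
Normalizing constant = 0.42045; the posterior for Bag 3 is its product over the sum, 0.1500/0.42045 = 0.3568.

Posterior probability ≈ 0.3568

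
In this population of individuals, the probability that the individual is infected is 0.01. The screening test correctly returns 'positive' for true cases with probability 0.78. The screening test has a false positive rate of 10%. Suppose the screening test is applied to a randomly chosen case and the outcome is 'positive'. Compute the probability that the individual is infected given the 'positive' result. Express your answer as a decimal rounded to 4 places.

Let H be the event that the individual is infected. P(H) = 0.01, so P(¬H) = 0.99. With E the 'positive' result, P(E|H) = 0.78 and P(E|¬H) = 0.1.
P(E) = 0.78·0.01 + 0.1·0.99 = 0.0078000 + 0.099000 = 0.10680.
By Bayes' theorem, P(H|E) = 0.0078000 / 0.10680 = 0.0730.

P(H | E) ≈ 0.0730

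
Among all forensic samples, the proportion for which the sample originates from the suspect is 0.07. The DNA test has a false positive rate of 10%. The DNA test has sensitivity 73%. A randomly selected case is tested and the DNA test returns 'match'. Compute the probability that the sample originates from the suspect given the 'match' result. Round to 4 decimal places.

Write H for 'the sample originates from the suspect'. Prior odds H:¬H = 0.07/0.93 = 0.075269. For the 'match' outcome, the likelihood ratio is 0.73/0.1 = 7.3000.
Posterior odds = 0.075269 × 7.3000 = 0.54946, so P(H|E) = 0.54946/(1+0.54946) = 0.3546.

P(H | E) ≈ 0.3546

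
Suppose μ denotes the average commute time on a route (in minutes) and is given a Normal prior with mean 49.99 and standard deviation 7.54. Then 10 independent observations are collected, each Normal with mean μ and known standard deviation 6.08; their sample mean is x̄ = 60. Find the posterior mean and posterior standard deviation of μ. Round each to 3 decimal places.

Posterior mean ≈ 59.389; posterior SD ≈ 1.863

With known σ, the Normal prior is conjugate. Weight on the data is w = (n/σ²)/(n/σ² + 1/τ₀²) = 0.270516/(0.270516+0.0175897) = 0.93895.
Posterior mean = w·x̄ + (1−w)·μ₀ = 0.93895·60 + 0.061053·49.99 = 59.389. Posterior variance = 1/(0.270516+0.0175897) = 3.47095, so SD = 1.863.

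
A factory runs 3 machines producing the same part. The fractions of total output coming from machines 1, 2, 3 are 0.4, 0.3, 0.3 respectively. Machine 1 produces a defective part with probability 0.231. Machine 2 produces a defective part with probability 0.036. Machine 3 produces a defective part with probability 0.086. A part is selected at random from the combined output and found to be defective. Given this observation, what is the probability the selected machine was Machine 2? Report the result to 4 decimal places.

Tabulate prior·likelihood by source: [1] prior 0.4, lik 0.231, product 0.09240; [2] prior 0.3, lik 0.036, product 0.01080; [3] prior 0.3, lik 0.086, product 0.02580.
Normalizing constant = 0.12900; the posterior for Machine 2 is its product over the sum, 0.01080/0.12900 = 0.0837.

Posterior probability ≈ 0.0837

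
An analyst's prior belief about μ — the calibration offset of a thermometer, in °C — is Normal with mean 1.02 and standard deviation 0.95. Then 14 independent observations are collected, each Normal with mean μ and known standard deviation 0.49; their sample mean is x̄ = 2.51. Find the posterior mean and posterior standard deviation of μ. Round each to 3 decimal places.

Prior precision 1/τ₀² = 1/0.95² = 1.10803; data precision n/σ² = 14/0.49² = 58.3090.
Posterior precision = 1.10803 + 58.3090 = 59.4171, giving posterior SD = 1/√59.4171 = 0.130.
Posterior mean = (1.10803·1.02 + 58.3090·2.51) / 59.4171 = 2.482.

Posterior mean ≈ 2.482; posterior SD ≈ 0.130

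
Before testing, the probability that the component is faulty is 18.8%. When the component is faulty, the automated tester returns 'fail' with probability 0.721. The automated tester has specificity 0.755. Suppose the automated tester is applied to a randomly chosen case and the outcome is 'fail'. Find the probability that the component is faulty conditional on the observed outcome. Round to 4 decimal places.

P(H | E) ≈ 0.4052

Let H be the event that the component is faulty. P(H) = 0.188, so P(¬H) = 0.812. With E the 'fail' result, P(E|H) = 0.721 and P(E|¬H) = 0.245.
P(E) = 0.721·0.188 + 0.245·0.812 = 0.13555 + 0.19894 = 0.33449.
By Bayes' theorem, P(H|E) = 0.13555 / 0.33449 = 0.4052.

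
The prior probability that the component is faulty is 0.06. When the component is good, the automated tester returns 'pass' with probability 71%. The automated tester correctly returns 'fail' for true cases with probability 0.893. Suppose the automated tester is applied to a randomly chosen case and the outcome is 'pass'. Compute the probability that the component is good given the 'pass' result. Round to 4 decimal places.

P(¬H | E) ≈ 0.9905

Let H be the event that the component is faulty. P(H) = 0.06, so P(¬H) = 0.94. With E the 'pass' result, P(E|H) = 0.107 and P(E|¬H) = 0.71.
P(E) = 0.107·0.06 + 0.71·0.94 = 0.0064200 + 0.66740 = 0.67382.
By Bayes' theorem, P(H|E) = 0.0064200 / 0.67382 = 0.0095. Hence P(¬H|E) = 1 − 0.0095 = 0.9905.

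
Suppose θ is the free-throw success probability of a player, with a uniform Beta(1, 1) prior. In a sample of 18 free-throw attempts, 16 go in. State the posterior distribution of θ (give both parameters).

The binomial likelihood is conjugate to the Beta prior: with 16 successes and 2 failures, the posterior is Beta(1+16, 1+2) = Beta(17, 3).

Posterior: Beta(17, 3)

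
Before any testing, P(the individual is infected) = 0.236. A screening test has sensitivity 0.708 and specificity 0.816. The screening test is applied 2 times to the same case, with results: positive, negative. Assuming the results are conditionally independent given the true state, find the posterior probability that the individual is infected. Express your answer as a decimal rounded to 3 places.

Posterior P(H) ≈ 0.298

Let H be the event that the individual is infected; start with P(H) = 0.236. P('positive'|H) = 0.708, P('positive'|¬H) = 0.184.
Update on result 1 ('positive'): P(H) ← 0.708·0.2360 / (0.708·0.2360 + 0.184·0.7640) = 0.16709/0.30766 = 0.5431.
Update on result 2 ('negative'): P(H) ← 0.292·0.5431 / (0.292·0.5431 + 0.816·0.4569) = 0.15858/0.53142 = 0.2984.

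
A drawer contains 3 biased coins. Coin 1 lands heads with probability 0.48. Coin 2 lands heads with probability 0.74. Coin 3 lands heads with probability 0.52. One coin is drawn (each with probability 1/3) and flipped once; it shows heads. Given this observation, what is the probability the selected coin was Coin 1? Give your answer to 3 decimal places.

Posterior probability ≈ 0.276

P(heads|C1) = 0.48; P(heads|C2) = 0.74; P(heads|C3) = 0.52.
Prior × likelihood for each source: 0.333333·0.48=0.1600, 0.333333·0.74=0.2467, 0.333333·0.52=0.1733. Summing gives P(heads) = 0.58000.
P(Coin 1 | heads) = 0.1600 / 0.58000 = 0.276.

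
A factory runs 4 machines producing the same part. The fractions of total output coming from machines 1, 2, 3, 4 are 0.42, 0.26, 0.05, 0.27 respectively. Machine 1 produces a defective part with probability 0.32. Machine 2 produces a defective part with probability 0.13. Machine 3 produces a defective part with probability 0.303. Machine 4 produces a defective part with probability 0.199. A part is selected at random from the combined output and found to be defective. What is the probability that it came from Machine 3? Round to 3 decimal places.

Posterior probability ≈ 0.064

P(defective|M1) = 0.32; P(defective|M2) = 0.13; P(defective|M3) = 0.303; P(defective|M4) = 0.199.
Prior × likelihood for each source: 0.42·0.32=0.1344, 0.26·0.13=0.03380, 0.05·0.303=0.01515, 0.27·0.199=0.05373. Summing gives P(defective) = 0.23708.
P(Machine 3 | defective) = 0.01515 / 0.23708 = 0.064.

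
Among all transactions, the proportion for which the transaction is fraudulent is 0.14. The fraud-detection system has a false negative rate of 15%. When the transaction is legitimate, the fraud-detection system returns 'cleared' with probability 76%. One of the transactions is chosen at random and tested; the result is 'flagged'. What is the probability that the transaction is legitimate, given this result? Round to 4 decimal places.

P(¬H | E) ≈ 0.6343

Let H be the event that the transaction is fraudulent. P(H) = 0.14, so P(¬H) = 0.86. With E the 'flagged' result, P(E|H) = 0.85 and P(E|¬H) = 0.24.
P(E) = 0.85·0.14 + 0.24·0.86 = 0.11900 + 0.20640 = 0.32540.
By Bayes' theorem, P(H|E) = 0.11900 / 0.32540 = 0.3657. Hence P(¬H|E) = 1 − 0.3657 = 0.6343.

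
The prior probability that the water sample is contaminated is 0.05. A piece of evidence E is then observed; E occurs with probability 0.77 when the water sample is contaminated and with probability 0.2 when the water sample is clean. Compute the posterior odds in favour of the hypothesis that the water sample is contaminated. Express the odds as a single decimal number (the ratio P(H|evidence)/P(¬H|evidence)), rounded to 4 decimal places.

Prior odds = 0.05/(1−0.05) = 0.052632.
Likelihood ratio for E = 0.77/0.2 = 3.8500.
Posterior odds = prior odds × LR = 0.20263.

Posterior odds ≈ 0.2026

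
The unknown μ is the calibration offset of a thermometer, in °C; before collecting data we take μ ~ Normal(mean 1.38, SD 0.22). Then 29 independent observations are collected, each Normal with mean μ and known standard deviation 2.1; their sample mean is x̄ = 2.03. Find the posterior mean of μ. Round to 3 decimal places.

With known σ, the Normal prior is conjugate. Weight on the data is w = (n/σ²)/(n/σ² + 1/τ₀²) = 6.57596/(6.57596+20.6612) = 0.24143.
Posterior mean = w·x̄ + (1−w)·μ₀ = 0.24143·2.03 + 0.75857·1.38 = 1.537.

Posterior mean ≈ 1.537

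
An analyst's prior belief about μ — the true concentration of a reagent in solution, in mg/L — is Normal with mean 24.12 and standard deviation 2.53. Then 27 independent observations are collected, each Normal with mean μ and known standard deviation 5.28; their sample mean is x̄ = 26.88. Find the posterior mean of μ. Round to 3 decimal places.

Prior precision 1/τ₀² = 1/2.53² = 0.156228; data precision n/σ² = 27/5.28² = 0.968492.
Posterior precision = 0.156228 + 0.968492 = 1.12472.
Posterior mean = (0.156228·24.12 + 0.968492·26.88) / 1.12472 = 26.497.

Posterior mean ≈ 26.497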